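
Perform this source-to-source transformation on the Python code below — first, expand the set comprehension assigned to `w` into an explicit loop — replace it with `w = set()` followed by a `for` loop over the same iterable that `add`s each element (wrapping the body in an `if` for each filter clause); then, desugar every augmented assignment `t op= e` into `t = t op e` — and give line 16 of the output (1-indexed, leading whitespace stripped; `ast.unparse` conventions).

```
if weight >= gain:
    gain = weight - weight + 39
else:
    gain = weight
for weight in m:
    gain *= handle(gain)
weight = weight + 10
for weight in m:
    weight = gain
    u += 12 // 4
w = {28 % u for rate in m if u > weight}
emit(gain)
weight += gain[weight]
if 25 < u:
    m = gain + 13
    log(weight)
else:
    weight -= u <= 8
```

weight = weight + gain[weight]

Transformed code:
if weight >= gain:
    gain = weight - weight + 39
else:
    gain = weight
for weight in m:
    gain = gain * handle(gain)
weight = weight + 10
for weight in m:
    weight = gain
    u = u + 12 // 4
w = set()
for rate in m:
    if u > weight:
        w.add(28 % u)
emit(gain)
weight = weight + gain[weight]
if 25 < u:
    m = gain + 13
    log(weight)
else:
    weight = weight - (u <= 8)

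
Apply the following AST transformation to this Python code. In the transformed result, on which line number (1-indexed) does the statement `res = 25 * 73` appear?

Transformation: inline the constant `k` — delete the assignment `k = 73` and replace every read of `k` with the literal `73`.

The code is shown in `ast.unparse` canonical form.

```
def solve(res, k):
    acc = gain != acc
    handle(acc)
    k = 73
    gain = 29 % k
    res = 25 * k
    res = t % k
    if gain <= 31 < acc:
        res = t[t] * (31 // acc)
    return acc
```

Transformed code:
def solve(res, k):
    acc = gain != acc
    handle(acc)
    gain = 29 % 73
    res = 25 * 73
    res = t % 73
    if gain <= 31 < acc:
        res = t[t] * (31 // acc)
    return acc

5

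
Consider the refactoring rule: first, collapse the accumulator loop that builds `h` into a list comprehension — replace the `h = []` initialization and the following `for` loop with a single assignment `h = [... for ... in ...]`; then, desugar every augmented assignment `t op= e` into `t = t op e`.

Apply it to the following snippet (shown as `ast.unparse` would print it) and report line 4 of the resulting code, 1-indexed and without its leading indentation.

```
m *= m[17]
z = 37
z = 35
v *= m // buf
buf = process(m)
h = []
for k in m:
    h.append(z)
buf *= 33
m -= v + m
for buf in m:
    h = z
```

Transformed code:
m = m * m[17]
z = 37
z = 35
v = v * (m // buf)
buf = process(m)
h = [z for k in m]
buf = buf * 33
m = m - (v + m)
for buf in m:
    h = z

v = v * (m // buf)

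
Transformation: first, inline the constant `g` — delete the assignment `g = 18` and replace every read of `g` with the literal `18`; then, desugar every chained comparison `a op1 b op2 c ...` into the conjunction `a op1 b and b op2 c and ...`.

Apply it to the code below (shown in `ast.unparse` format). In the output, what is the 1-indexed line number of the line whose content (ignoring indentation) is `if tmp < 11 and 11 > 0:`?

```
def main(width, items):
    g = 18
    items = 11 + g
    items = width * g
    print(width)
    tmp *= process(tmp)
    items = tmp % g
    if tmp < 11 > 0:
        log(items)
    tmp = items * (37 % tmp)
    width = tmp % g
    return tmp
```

7

Transformed code:
def main(width, items):
    items = 11 + 18
    items = width * 18
    print(width)
    tmp *= process(tmp)
    items = tmp % 18
    if tmp < 11 and 11 > 0:
        log(items)
    tmp = items * (37 % tmp)
    width = tmp % 18
    return tmp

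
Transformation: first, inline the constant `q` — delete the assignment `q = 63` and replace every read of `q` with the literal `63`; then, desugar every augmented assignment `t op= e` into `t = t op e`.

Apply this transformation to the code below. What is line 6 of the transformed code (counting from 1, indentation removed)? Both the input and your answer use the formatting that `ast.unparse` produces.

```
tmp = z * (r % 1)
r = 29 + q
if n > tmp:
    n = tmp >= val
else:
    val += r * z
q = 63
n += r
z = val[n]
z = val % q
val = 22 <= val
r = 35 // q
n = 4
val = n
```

val = val + r * z

Transformed code:
tmp = z * (r % 1)
r = 29 + 63
if n > tmp:
    n = tmp >= val
else:
    val = val + r * z
n = n + r
z = val[n]
z = val % 63
val = 22 <= val
r = 35 // 63
n = 4
val = n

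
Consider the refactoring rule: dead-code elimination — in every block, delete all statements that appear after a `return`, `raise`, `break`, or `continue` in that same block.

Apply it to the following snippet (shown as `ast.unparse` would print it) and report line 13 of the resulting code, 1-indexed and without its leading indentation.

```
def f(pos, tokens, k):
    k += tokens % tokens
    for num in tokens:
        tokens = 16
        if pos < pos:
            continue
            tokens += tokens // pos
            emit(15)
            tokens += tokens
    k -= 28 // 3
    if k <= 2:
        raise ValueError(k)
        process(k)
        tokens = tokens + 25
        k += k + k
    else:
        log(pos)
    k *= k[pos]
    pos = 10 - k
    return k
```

Transformed code:
def f(pos, tokens, k):
    k += tokens % tokens
    for num in tokens:
        tokens = 16
        if pos < pos:
            continue
    k -= 28 // 3
    if k <= 2:
        raise ValueError(k)
    else:
        log(pos)
    k *= k[pos]
    pos = 10 - k
    return k

pos = 10 - k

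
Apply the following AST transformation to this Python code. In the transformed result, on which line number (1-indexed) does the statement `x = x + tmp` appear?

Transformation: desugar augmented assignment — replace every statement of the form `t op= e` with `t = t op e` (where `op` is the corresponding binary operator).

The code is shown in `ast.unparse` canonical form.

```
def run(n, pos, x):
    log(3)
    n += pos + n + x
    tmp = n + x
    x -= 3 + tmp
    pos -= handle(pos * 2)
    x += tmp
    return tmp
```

7

Transformed code:
def run(n, pos, x):
    log(3)
    n = n + (pos + n + x)
    tmp = n + x
    x = x - (3 + tmp)
    pos = pos - handle(pos * 2)
    x = x + tmp
    return tmp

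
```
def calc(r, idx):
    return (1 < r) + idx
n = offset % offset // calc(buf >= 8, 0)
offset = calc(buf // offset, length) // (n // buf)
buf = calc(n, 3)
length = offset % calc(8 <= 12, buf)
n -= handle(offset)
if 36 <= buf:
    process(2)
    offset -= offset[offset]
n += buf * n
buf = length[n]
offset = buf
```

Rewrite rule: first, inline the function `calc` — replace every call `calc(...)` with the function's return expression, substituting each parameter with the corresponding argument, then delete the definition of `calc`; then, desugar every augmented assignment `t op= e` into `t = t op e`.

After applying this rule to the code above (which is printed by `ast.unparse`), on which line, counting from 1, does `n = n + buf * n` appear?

Transformed code:
n = offset % offset // ((1 < (buf >= 8)) + 0)
offset = ((1 < buf // offset) + length) // (n // buf)
buf = (1 < n) + 3
length = offset % ((1 < (8 <= 12)) + buf)
n = n - handle(offset)
if 36 <= buf:
    process(2)
    offset = offset - offset[offset]
n = n + buf * n
buf = length[n]
offset = buf

9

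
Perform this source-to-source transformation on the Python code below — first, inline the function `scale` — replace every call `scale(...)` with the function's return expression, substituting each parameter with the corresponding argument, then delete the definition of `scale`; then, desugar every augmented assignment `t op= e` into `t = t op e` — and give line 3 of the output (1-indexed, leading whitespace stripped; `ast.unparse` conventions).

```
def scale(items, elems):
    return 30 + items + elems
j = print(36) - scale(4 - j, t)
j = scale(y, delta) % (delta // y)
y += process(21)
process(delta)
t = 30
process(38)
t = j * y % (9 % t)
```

Transformed code:
j = print(36) - (30 + (4 - j) + t)
j = (30 + y + delta) % (delta // y)
y = y + process(21)
process(delta)
t = 30
process(38)
t = j * y % (9 % t)

y = y + process(21)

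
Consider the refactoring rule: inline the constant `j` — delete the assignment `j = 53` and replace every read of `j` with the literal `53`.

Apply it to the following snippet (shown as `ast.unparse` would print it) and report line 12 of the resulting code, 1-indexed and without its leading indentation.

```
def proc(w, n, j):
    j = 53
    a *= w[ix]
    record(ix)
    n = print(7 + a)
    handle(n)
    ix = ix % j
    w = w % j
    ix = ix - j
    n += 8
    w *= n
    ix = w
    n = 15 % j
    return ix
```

Transformed code:
def proc(w, n, j):
    a *= w[ix]
    record(ix)
    n = print(7 + a)
    handle(n)
    ix = ix % 53
    w = w % 53
    ix = ix - 53
    n += 8
    w *= n
    ix = w
    n = 15 % 53
    return ix

n = 15 % 53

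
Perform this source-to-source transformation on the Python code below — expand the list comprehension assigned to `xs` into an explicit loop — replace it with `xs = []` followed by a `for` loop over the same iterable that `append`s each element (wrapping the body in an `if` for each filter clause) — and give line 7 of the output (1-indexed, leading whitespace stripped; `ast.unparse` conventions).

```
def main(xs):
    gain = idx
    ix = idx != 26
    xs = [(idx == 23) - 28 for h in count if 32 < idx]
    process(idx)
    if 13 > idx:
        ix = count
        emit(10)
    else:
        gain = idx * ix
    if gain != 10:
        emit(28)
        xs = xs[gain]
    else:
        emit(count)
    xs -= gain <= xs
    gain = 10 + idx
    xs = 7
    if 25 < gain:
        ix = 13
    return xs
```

Transformed code:
def main(xs):
    gain = idx
    ix = idx != 26
    xs = []
    for h in count:
        if 32 < idx:
            xs.append((idx == 23) - 28)
    process(idx)
    if 13 > idx:
        ix = count
        emit(10)
    else:
        gain = idx * ix
    if gain != 10:
        emit(28)
        xs = xs[gain]
    else:
        emit(count)
    xs -= gain <= xs
    gain = 10 + idx
    xs = 7
    if 25 < gain:
        ix = 13
    return xs

xs.append((idx == 23) - 28)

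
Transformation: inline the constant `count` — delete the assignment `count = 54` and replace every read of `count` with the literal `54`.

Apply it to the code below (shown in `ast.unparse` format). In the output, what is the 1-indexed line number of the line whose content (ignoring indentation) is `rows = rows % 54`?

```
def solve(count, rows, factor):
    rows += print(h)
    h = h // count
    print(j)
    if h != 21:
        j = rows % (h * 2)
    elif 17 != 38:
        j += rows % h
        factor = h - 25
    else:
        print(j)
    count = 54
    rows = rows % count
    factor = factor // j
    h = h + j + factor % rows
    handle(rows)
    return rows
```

Transformed code:
def solve(count, rows, factor):
    rows += print(h)
    h = h // 54
    print(j)
    if h != 21:
        j = rows % (h * 2)
    elif 17 != 38:
        j += rows % h
        factor = h - 25
    else:
        print(j)
    rows = rows % 54
    factor = factor // j
    h = h + j + factor % rows
    handle(rows)
    return rows

12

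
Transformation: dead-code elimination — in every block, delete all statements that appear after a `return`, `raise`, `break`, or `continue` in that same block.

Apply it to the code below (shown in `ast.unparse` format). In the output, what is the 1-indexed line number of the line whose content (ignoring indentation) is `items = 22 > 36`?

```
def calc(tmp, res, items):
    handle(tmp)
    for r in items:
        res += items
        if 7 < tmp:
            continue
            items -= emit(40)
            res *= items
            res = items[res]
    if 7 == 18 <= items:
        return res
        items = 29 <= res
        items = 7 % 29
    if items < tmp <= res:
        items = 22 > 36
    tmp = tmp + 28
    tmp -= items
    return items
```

10

Transformed code:
def calc(tmp, res, items):
    handle(tmp)
    for r in items:
        res += items
        if 7 < tmp:
            continue
    if 7 == 18 <= items:
        return res
    if items < tmp <= res:
        items = 22 > 36
    tmp = tmp + 28
    tmp -= items
    return items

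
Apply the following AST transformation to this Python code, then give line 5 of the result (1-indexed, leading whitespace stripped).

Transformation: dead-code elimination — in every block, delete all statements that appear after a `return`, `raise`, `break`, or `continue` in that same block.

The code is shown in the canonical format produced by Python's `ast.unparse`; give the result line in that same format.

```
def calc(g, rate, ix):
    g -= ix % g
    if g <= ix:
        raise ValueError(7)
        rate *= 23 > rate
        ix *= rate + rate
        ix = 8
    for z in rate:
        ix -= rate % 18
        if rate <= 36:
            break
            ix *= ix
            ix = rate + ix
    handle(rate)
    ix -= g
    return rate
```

Transformed code:
def calc(g, rate, ix):
    g -= ix % g
    if g <= ix:
        raise ValueError(7)
    for z in rate:
        ix -= rate % 18
        if rate <= 36:
            break
    handle(rate)
    ix -= g
    return rate

for z in rate:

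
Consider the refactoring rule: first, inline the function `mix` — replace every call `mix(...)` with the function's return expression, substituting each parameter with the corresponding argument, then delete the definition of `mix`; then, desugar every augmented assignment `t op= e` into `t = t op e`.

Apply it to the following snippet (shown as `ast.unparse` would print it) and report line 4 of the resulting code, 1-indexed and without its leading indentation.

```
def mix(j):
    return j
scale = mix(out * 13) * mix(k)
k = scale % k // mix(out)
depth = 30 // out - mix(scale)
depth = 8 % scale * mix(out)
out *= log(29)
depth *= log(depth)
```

depth = 8 % scale * out

Transformed code:
scale = out * 13 * k
k = scale % k // out
depth = 30 // out - scale
depth = 8 % scale * out
out = out * log(29)
depth = depth * log(depth)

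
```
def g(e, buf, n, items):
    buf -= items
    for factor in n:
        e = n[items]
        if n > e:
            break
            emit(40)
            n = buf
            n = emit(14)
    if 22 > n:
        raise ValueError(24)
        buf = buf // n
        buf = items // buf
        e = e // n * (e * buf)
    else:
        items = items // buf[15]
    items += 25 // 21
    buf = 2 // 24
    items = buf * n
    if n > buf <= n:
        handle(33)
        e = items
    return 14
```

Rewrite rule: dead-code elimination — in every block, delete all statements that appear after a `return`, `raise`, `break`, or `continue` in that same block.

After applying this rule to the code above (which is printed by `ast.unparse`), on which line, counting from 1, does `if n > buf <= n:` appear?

14

Transformed code:
def g(e, buf, n, items):
    buf -= items
    for factor in n:
        e = n[items]
        if n > e:
            break
    if 22 > n:
        raise ValueError(24)
    else:
        items = items // buf[15]
    items += 25 // 21
    buf = 2 // 24
    items = buf * n
    if n > buf <= n:
        handle(33)
        e = items
    return 14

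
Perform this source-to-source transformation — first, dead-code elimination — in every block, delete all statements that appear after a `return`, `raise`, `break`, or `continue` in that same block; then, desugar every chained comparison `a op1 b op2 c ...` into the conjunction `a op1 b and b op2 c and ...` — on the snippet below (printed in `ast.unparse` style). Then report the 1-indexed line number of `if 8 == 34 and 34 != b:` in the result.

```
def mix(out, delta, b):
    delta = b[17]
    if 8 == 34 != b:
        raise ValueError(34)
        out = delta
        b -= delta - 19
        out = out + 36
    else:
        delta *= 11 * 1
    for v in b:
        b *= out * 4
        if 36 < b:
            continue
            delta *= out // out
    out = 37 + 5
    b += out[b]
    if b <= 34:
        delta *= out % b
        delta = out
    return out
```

3

Transformed code:
def mix(out, delta, b):
    delta = b[17]
    if 8 == 34 and 34 != b:
        raise ValueError(34)
    else:
        delta *= 11 * 1
    for v in b:
        b *= out * 4
        if 36 < b:
            continue
    out = 37 + 5
    b += out[b]
    if b <= 34:
        delta *= out % b
        delta = out
    return out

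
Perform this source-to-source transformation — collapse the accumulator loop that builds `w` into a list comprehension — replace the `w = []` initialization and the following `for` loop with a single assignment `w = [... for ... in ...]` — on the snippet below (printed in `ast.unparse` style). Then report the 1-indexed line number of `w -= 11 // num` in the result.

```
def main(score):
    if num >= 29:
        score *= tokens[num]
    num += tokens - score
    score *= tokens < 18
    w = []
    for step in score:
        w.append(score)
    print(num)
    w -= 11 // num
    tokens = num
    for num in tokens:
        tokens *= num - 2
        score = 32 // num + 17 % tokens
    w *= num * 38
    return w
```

Transformed code:
def main(score):
    if num >= 29:
        score *= tokens[num]
    num += tokens - score
    score *= tokens < 18
    w = [score for step in score]
    print(num)
    w -= 11 // num
    tokens = num
    for num in tokens:
        tokens *= num - 2
        score = 32 // num + 17 % tokens
    w *= num * 38
    return w

8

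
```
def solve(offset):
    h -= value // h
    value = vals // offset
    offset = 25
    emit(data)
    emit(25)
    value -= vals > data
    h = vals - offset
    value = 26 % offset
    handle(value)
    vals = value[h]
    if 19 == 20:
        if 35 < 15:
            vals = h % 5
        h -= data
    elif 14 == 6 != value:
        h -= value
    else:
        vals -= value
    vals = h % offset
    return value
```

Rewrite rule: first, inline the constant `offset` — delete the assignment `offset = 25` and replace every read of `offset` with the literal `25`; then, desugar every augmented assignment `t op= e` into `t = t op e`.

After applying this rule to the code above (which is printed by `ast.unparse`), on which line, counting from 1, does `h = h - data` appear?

Transformed code:
def solve(offset):
    h = h - value // h
    value = vals // 25
    emit(data)
    emit(25)
    value = value - (vals > data)
    h = vals - 25
    value = 26 % 25
    handle(value)
    vals = value[h]
    if 19 == 20:
        if 35 < 15:
            vals = h % 5
        h = h - data
    elif 14 == 6 != value:
        h = h - value
    else:
        vals = vals - value
    vals = h % 25
    return value

14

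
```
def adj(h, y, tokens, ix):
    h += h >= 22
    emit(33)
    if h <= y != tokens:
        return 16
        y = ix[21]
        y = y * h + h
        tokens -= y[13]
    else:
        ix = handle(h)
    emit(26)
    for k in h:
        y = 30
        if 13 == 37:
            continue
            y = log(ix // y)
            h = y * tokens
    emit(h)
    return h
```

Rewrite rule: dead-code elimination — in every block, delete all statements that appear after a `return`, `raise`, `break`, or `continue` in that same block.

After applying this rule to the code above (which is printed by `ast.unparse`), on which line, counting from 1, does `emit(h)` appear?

Transformed code:
def adj(h, y, tokens, ix):
    h += h >= 22
    emit(33)
    if h <= y != tokens:
        return 16
    else:
        ix = handle(h)
    emit(26)
    for k in h:
        y = 30
        if 13 == 37:
            continue
    emit(h)
    return h

13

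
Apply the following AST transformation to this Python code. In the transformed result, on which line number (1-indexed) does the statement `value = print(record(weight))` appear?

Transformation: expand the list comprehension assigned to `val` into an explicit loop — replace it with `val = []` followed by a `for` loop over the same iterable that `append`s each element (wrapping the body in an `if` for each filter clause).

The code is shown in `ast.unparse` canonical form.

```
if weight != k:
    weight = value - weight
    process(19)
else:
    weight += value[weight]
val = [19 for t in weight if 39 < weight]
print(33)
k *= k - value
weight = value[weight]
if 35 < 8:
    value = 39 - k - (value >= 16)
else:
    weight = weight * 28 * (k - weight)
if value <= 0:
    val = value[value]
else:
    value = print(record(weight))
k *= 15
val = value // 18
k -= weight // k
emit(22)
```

Transformed code:
if weight != k:
    weight = value - weight
    process(19)
else:
    weight += value[weight]
val = []
for t in weight:
    if 39 < weight:
        val.append(19)
print(33)
k *= k - value
weight = value[weight]
if 35 < 8:
    value = 39 - k - (value >= 16)
else:
    weight = weight * 28 * (k - weight)
if value <= 0:
    val = value[value]
else:
    value = print(record(weight))
k *= 15
val = value // 18
k -= weight // k
emit(22)

20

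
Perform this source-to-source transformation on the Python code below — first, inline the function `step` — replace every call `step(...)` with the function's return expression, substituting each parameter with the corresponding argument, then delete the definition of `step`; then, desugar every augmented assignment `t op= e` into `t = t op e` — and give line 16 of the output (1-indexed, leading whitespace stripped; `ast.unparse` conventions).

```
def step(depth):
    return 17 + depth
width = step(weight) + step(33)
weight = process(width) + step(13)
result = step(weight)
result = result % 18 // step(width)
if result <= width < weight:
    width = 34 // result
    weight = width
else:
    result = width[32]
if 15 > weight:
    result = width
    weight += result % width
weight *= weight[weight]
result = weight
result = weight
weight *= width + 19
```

weight = weight * (width + 19)

Transformed code:
width = 17 + weight + (17 + 33)
weight = process(width) + (17 + 13)
result = 17 + weight
result = result % 18 // (17 + width)
if result <= width < weight:
    width = 34 // result
    weight = width
else:
    result = width[32]
if 15 > weight:
    result = width
    weight = weight + result % width
weight = weight * weight[weight]
result = weight
result = weight
weight = weight * (width + 19)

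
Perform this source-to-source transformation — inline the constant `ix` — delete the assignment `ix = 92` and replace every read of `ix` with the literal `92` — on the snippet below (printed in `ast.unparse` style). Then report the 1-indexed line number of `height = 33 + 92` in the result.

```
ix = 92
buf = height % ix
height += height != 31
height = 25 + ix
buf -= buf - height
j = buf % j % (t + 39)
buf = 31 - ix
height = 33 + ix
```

Transformed code:
buf = height % 92
height += height != 31
height = 25 + 92
buf -= buf - height
j = buf % j % (t + 39)
buf = 31 - 92
height = 33 + 92

7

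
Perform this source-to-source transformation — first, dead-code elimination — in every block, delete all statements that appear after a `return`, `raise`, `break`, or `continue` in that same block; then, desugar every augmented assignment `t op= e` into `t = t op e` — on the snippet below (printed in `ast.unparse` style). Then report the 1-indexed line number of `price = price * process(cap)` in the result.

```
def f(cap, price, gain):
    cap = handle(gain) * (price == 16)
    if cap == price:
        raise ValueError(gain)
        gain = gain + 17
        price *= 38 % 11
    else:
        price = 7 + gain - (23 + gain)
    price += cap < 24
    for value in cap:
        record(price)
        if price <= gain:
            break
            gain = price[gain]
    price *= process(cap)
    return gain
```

Transformed code:
def f(cap, price, gain):
    cap = handle(gain) * (price == 16)
    if cap == price:
        raise ValueError(gain)
    else:
        price = 7 + gain - (23 + gain)
    price = price + (cap < 24)
    for value in cap:
        record(price)
        if price <= gain:
            break
    price = price * process(cap)
    return gain

12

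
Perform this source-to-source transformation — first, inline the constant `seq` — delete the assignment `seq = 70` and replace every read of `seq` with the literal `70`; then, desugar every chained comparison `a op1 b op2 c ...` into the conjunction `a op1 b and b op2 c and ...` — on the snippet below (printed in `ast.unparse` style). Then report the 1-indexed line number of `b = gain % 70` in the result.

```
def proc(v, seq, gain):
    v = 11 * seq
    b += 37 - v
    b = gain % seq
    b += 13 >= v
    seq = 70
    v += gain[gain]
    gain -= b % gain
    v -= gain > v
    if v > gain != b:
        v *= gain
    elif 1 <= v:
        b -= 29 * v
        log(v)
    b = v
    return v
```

Transformed code:
def proc(v, seq, gain):
    v = 11 * 70
    b += 37 - v
    b = gain % 70
    b += 13 >= v
    v += gain[gain]
    gain -= b % gain
    v -= gain > v
    if v > gain and gain != b:
        v *= gain
    elif 1 <= v:
        b -= 29 * v
        log(v)
    b = v
    return v

4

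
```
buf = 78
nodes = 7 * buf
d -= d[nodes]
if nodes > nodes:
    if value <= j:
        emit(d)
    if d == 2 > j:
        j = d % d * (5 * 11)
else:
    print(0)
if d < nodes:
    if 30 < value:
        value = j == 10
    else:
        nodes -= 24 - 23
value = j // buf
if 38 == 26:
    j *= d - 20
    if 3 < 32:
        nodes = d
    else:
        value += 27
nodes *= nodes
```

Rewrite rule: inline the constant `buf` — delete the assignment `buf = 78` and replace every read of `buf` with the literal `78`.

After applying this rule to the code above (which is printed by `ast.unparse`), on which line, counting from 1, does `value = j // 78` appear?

Transformed code:
nodes = 7 * 78
d -= d[nodes]
if nodes > nodes:
    if value <= j:
        emit(d)
    if d == 2 > j:
        j = d % d * (5 * 11)
else:
    print(0)
if d < nodes:
    if 30 < value:
        value = j == 10
    else:
        nodes -= 24 - 23
value = j // 78
if 38 == 26:
    j *= d - 20
    if 3 < 32:
        nodes = d
    else:
        value += 27
nodes *= nodes

15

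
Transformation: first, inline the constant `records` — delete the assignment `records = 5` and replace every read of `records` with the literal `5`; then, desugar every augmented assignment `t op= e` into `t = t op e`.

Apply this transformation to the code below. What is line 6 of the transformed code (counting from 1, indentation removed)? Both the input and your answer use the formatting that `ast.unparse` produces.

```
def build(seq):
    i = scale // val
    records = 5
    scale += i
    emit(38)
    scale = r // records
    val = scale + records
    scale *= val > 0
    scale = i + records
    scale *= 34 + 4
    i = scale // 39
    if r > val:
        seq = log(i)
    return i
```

Transformed code:
def build(seq):
    i = scale // val
    scale = scale + i
    emit(38)
    scale = r // 5
    val = scale + 5
    scale = scale * (val > 0)
    scale = i + 5
    scale = scale * (34 + 4)
    i = scale // 39
    if r > val:
        seq = log(i)
    return i

val = scale + 5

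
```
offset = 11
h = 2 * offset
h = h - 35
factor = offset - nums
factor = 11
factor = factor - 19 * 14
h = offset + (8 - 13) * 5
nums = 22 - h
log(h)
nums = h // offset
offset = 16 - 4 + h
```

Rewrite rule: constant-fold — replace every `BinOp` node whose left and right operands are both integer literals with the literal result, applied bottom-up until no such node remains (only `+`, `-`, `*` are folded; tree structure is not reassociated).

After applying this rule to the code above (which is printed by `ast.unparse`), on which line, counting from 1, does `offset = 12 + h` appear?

11

Transformed code:
offset = 11
h = 2 * offset
h = h - 35
factor = offset - nums
factor = 11
factor = factor - 266
h = offset + -25
nums = 22 - h
log(h)
nums = h // offset
offset = 12 + h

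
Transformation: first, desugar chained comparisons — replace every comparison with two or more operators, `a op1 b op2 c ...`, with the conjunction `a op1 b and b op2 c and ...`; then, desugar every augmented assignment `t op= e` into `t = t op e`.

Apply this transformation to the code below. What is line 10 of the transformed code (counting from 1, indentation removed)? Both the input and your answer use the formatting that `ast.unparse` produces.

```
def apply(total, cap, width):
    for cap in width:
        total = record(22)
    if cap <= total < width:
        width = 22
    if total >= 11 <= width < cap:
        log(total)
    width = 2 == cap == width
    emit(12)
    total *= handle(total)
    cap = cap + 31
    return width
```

Transformed code:
def apply(total, cap, width):
    for cap in width:
        total = record(22)
    if cap <= total and total < width:
        width = 22
    if total >= 11 and 11 <= width and (width < cap):
        log(total)
    width = 2 == cap and cap == width
    emit(12)
    total = total * handle(total)
    cap = cap + 31
    return width

total = total * handle(total)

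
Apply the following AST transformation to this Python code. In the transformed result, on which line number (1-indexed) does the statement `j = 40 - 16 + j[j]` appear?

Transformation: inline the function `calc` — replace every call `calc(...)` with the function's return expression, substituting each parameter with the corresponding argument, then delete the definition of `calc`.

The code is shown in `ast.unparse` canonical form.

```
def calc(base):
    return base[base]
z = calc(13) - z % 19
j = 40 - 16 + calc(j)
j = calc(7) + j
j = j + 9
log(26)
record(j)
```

2

Transformed code:
z = 13[13] - z % 19
j = 40 - 16 + j[j]
j = 7[7] + j
j = j + 9
log(26)
record(j)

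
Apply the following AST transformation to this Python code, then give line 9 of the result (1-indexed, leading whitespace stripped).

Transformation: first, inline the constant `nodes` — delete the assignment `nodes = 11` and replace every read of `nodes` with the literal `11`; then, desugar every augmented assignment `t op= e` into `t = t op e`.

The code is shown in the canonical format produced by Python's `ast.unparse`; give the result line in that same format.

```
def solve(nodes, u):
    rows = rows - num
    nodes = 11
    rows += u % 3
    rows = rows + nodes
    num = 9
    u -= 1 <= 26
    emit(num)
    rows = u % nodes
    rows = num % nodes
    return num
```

rows = num % 11

Transformed code:
def solve(nodes, u):
    rows = rows - num
    rows = rows + u % 3
    rows = rows + 11
    num = 9
    u = u - (1 <= 26)
    emit(num)
    rows = u % 11
    rows = num % 11
    return num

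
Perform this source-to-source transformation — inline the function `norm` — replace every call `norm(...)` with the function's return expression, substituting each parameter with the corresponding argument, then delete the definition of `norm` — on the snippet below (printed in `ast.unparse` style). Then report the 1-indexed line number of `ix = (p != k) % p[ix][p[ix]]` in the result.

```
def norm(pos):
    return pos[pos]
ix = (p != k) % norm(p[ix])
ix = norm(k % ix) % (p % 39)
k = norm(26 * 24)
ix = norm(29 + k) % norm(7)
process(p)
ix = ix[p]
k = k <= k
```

Transformed code:
ix = (p != k) % p[ix][p[ix]]
ix = (k % ix)[k % ix] % (p % 39)
k = (26 * 24)[26 * 24]
ix = (29 + k)[29 + k] % 7[7]
process(p)
ix = ix[p]
k = k <= k

1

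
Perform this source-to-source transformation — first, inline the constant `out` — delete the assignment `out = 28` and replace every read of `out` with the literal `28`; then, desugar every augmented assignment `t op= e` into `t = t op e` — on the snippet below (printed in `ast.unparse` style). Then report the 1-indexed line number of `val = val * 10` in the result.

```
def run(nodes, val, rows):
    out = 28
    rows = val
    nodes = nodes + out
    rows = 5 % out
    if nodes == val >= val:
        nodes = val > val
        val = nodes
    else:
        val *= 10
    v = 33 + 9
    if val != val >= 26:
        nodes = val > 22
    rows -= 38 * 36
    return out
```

Transformed code:
def run(nodes, val, rows):
    rows = val
    nodes = nodes + 28
    rows = 5 % 28
    if nodes == val >= val:
        nodes = val > val
        val = nodes
    else:
        val = val * 10
    v = 33 + 9
    if val != val >= 26:
        nodes = val > 22
    rows = rows - 38 * 36
    return 28

9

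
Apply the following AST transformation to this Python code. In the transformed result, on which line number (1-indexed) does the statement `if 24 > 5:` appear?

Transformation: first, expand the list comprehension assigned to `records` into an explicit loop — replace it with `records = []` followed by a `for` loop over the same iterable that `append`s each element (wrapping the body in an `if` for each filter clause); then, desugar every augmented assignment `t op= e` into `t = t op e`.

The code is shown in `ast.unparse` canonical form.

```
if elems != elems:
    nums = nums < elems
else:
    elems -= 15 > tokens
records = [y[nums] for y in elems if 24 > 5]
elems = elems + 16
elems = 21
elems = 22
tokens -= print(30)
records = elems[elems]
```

Transformed code:
if elems != elems:
    nums = nums < elems
else:
    elems = elems - (15 > tokens)
records = []
for y in elems:
    if 24 > 5:
        records.append(y[nums])
elems = elems + 16
elems = 21
elems = 22
tokens = tokens - print(30)
records = elems[elems]

7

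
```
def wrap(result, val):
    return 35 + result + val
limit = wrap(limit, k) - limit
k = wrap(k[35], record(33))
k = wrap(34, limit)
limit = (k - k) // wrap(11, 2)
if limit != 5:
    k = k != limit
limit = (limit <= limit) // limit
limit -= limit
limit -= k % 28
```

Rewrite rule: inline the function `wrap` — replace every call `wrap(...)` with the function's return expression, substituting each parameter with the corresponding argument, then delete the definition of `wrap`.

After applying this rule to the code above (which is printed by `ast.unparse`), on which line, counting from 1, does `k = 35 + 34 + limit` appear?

Transformed code:
limit = 35 + limit + k - limit
k = 35 + k[35] + record(33)
k = 35 + 34 + limit
limit = (k - k) // (35 + 11 + 2)
if limit != 5:
    k = k != limit
limit = (limit <= limit) // limit
limit -= limit
limit -= k % 28

3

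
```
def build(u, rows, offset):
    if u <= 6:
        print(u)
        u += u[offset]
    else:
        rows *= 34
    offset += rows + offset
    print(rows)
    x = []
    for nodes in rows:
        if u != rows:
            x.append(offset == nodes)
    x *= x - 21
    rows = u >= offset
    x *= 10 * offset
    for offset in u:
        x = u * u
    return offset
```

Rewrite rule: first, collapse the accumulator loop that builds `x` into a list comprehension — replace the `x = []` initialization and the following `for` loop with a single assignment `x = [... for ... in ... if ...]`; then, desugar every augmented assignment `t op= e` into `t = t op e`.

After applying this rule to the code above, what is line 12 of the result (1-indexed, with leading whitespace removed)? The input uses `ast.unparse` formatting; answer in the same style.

Transformed code:
def build(u, rows, offset):
    if u <= 6:
        print(u)
        u = u + u[offset]
    else:
        rows = rows * 34
    offset = offset + (rows + offset)
    print(rows)
    x = [offset == nodes for nodes in rows if u != rows]
    x = x * (x - 21)
    rows = u >= offset
    x = x * (10 * offset)
    for offset in u:
        x = u * u
    return offset

x = x * (10 * offset)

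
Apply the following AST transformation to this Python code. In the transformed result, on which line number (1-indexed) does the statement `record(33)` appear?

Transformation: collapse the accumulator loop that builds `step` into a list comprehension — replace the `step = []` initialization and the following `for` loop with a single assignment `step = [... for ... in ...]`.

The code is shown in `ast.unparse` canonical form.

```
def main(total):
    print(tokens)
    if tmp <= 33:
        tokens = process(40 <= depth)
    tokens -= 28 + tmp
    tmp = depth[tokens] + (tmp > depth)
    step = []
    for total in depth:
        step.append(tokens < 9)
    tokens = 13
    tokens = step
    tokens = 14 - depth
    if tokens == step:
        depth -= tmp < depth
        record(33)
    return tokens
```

13

Transformed code:
def main(total):
    print(tokens)
    if tmp <= 33:
        tokens = process(40 <= depth)
    tokens -= 28 + tmp
    tmp = depth[tokens] + (tmp > depth)
    step = [tokens < 9 for total in depth]
    tokens = 13
    tokens = step
    tokens = 14 - depth
    if tokens == step:
        depth -= tmp < depth
        record(33)
    return tokens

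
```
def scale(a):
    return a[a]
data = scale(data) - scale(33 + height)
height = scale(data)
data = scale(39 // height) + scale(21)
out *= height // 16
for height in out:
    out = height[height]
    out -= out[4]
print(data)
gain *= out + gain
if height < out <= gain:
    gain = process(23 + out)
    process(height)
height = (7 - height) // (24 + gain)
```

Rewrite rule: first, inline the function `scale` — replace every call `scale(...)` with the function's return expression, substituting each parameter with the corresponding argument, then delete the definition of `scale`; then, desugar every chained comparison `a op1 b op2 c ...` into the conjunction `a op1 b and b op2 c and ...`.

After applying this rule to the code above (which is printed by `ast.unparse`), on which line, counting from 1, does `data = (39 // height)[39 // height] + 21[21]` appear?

3

Transformed code:
data = data[data] - (33 + height)[33 + height]
height = data[data]
data = (39 // height)[39 // height] + 21[21]
out *= height // 16
for height in out:
    out = height[height]
    out -= out[4]
print(data)
gain *= out + gain
if height < out and out <= gain:
    gain = process(23 + out)
    process(height)
height = (7 - height) // (24 + gain)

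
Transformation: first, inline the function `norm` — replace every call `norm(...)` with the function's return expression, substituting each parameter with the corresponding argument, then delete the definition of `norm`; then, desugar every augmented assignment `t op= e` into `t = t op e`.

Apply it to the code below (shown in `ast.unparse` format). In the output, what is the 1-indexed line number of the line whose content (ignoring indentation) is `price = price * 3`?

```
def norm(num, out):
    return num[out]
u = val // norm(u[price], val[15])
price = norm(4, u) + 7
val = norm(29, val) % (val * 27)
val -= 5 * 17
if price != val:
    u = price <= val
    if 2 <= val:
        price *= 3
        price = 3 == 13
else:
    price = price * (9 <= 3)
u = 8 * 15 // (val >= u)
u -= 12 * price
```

Transformed code:
u = val // u[price][val[15]]
price = 4[u] + 7
val = 29[val] % (val * 27)
val = val - 5 * 17
if price != val:
    u = price <= val
    if 2 <= val:
        price = price * 3
        price = 3 == 13
else:
    price = price * (9 <= 3)
u = 8 * 15 // (val >= u)
u = u - 12 * price

8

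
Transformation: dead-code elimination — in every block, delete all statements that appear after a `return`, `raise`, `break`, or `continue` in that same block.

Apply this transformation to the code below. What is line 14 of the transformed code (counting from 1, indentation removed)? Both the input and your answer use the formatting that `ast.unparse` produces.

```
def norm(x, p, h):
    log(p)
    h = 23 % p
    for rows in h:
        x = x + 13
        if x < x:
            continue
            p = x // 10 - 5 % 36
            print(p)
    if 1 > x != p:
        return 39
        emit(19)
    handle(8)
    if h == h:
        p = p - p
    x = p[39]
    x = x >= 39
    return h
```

x = x >= 39

Transformed code:
def norm(x, p, h):
    log(p)
    h = 23 % p
    for rows in h:
        x = x + 13
        if x < x:
            continue
    if 1 > x != p:
        return 39
    handle(8)
    if h == h:
        p = p - p
    x = p[39]
    x = x >= 39
    return h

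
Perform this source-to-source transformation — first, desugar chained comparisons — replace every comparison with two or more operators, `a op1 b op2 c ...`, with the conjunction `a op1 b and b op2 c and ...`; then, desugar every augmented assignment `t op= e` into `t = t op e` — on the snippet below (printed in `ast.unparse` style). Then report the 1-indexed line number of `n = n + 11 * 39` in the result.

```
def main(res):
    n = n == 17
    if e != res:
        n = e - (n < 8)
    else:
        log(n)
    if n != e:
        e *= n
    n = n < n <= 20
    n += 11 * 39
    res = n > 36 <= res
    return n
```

Transformed code:
def main(res):
    n = n == 17
    if e != res:
        n = e - (n < 8)
    else:
        log(n)
    if n != e:
        e = e * n
    n = n < n and n <= 20
    n = n + 11 * 39
    res = n > 36 and 36 <= res
    return n

10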